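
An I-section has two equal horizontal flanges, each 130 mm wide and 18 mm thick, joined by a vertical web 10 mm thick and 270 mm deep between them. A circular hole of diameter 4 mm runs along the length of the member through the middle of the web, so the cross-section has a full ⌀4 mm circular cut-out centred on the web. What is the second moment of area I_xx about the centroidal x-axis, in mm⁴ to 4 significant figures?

Split into non-overlapping primitives; take the origin at the lower-left of the bounding box.
Bottom flange: 130 × 18, A = 2 340 mm², y = 9 mm, Ī = 63 180 mm⁴.
Web: 10 × 270, A = 2 700 mm², y = 153 mm, Ī = 16 402 500 mm⁴.
Top flange: 130 × 18, A = 2 340 mm², y = 297 mm, Ī = 63 180 mm⁴.
Hole (subtracted): ⌀4, A = 12.5664 mm², y = 153 mm, Ī = 12.5664 mm⁴.
By symmetry the centroid is at mid-height, ȳ = 153 mm.
Transfer each piece to the centroidal x-axis using Ī + A·d² with d = y − 153:
  bottom flange: d = -144 mm → contributes +48 585 420 mm⁴
  web: d = 0 mm → contributes +16 402 500 mm⁴
  top flange: d = 144 mm → contributes +48 585 420 mm⁴
  hole: d = 0 mm → contributes −12.5664 mm⁴
Total I = 113 573 327 mm⁴.

I_xx ≈ 1.136 × 10⁸ mm⁴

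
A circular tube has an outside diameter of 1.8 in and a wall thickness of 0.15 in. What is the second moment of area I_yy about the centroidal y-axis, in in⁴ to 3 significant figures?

Break the section into simple shapes (no overlaps), measuring from the bottom-left corner of the bounding box.
Outer circle: ⌀1.8, A = 2.5447 in², x = 0.9 in, Ī = 0.5153 in⁴.
Bore (subtracted): ⌀1.5, A = 1.7671 in², x = 0.9 in, Ī = 0.2485 in⁴.
By symmetry the centroid is at mid-width, x̄ = 0.9 in.
All pieces are centred on the centroidal y-axis, so I = ΣĪ (holes subtracted) = 0.26679 in⁴.

I_yy ≈ 0.267 in⁴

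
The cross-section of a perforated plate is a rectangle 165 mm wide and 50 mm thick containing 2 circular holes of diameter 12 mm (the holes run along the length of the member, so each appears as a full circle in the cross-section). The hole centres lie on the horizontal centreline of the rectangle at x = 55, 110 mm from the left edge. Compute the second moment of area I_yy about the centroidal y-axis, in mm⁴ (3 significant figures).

I_yy ≈ 1.85 × 10⁷ mm⁴

Decompose the section into non-overlapping parts with the origin at the bottom-left of its bounding rectangle.
Plate: 165 × 50, A = 8 250 mm², x = 82.5 mm, Ī = 18 717 188 mm⁴.
Hole 1 (subtracted): ⌀12, A = 113.1 mm², x = 55 mm, Ī = 1017.9 mm⁴.
Hole 2 (subtracted): ⌀12, A = 113.1 mm², x = 110 mm, Ī = 1017.9 mm⁴.
By symmetry the centroid is at mid-width, x̄ = 82.5 mm.
Transfer each piece to the centroidal y-axis using Ī + A·d² with d = x − 82.5:
  plate: d = 0 mm → contributes +18 717 188 mm⁴
  hole 1: d = -27.5 mm → contributes −86 548 mm⁴
  hole 2: d = 27.5 mm → contributes −86 548 mm⁴
Total I = 18 544 092 mm⁴.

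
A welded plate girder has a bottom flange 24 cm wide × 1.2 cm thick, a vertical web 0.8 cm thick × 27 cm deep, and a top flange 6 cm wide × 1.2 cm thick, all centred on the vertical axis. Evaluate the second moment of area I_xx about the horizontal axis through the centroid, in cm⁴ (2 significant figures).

Split into non-overlapping primitives; take the origin at the lower-left of the bounding box.
Bottom plate: 24 × 1.2, A = 28.8 cm², y = 0.6 cm, Ī = 3.456 cm⁴.
Web plate: 0.8 × 27, A = 21.6 cm², y = 14.7 cm, Ī = 1 312 cm⁴.
Top plate: 6 × 1.2, A = 7.2 cm², y = 28.8 cm, Ī = 0.864 cm⁴.
Centroid: ȳ = ΣA·y / ΣA = 9.413 cm.
Transfer each piece to the horizontal axis through the centroid using Ī + A·d² with d = y − 9.413:
  bottom plate: d = -8.813 cm → contributes +2 240 cm⁴
  web plate: d = 5.288 cm → contributes +1 916 cm⁴
  top plate: d = 19.39 cm → contributes +2 707 cm⁴
Total I = 6 863 cm⁴.

I_xx ≈ 6900 cm⁴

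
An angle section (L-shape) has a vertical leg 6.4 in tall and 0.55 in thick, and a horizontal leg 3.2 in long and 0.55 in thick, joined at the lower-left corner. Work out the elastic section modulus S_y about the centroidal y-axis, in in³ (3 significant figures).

Break the section into simple shapes (no overlaps), measuring from the bottom-left corner of the bounding box.
Vertical leg: 0.55 × 6.4, A = 3.52 in², x = 0.275 in, Ī = 0.088733 in⁴.
Horizontal leg (remainder): 2.65 × 0.55, A = 1.4575 in², x = 1.875 in, Ī = 0.85294 in⁴.
Centroid: x̄ = ΣA·x / ΣA = 0.74351 in.
Transfer each piece to the centroidal y-axis using Ī + A·d² with d = x − 0.74351:
  vertical leg: d = -0.46851 in → contributes +0.86137 in⁴
  horizontal leg (remainder): d = 1.1315 in → contributes +2.7189 in⁴
Total I = 3.5803 in⁴.
Extreme fibre distance c = 2.4565 in; S = I/c = 1.4575 in³.

S_y ≈ 1.46 in³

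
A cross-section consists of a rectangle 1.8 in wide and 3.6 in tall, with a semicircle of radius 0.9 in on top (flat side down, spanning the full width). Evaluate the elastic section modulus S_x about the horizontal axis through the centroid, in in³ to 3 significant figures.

Break the section into simple shapes (no overlaps), measuring from the bottom-left corner of the bounding box.
Rectangular body: 1.8 × 3.6, A = 6.48 in², y = 1.8 in, Ī = 6.9984 in⁴.
Semicircular cap: semicircle r = 0.9, A = 1.2723 in², y = 3.982 in, Ī = 0.072012 in⁴.
Centroid: ȳ = ΣA·y / ΣA = 2.1581 in.
Transfer each piece to the horizontal axis through the centroid using Ī + A·d² with d = y − 2.1581:
  rectangular body: d = -0.35811 in → contributes +7.8294 in⁴
  semicircular cap: d = 1.8239 in → contributes +4.3044 in⁴
Total I = 12.134 in⁴.
Extreme fibre distance c = 2.3419 in; S = I/c = 5.1812 in³.

S_x ≈ 5.18 in³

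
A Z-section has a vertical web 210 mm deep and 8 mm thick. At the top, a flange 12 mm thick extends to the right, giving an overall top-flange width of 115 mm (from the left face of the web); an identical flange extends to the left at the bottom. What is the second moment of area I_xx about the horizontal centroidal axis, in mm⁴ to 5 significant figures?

Break the section into simple shapes (no overlaps), measuring from the bottom-left corner of the bounding box.
Web: 8 × 210, A = 1 680 mm², y = 105 mm, Ī = 6 174 000 mm⁴.
Top flange (beyond web): 107 × 12, A = 1 284 mm², y = 204 mm, Ī = 15 408 mm⁴.
Bottom flange (beyond web): 107 × 12, A = 1 284 mm², y = 6 mm, Ī = 15 408 mm⁴.
Centroid: ȳ = ΣA·y / ΣA = 105 mm.
Transfer each piece to the horizontal centroidal axis using Ī + A·d² with d = y − 105:
  web: d = 0 mm → contributes +6 174 000 mm⁴
  top flange (beyond web): d = 99 mm → contributes +12 599 892 mm⁴
  bottom flange (beyond web): d = -99 mm → contributes +12 599 892 mm⁴
Total I = 31 373 784 mm⁴.

I_xx ≈ 3.1374 × 10⁷ mm⁴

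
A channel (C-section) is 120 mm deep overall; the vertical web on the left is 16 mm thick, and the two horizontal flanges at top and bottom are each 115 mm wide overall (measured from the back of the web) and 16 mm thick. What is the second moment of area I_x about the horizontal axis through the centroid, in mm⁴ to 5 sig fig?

I_x ≈ 1.0938 × 10⁷ mm⁴

Break the section into simple shapes (no overlaps), measuring from the bottom-left corner of the bounding box.
Web: 16 × 120, A = 1 920 mm², y = 60 mm, Ī = 2 304 000 mm⁴.
Top flange (beyond web): 99 × 16, A = 1 584 mm², y = 112 mm, Ī = 33 792 mm⁴.
Bottom flange (beyond web): 99 × 16, A = 1 584 mm², y = 8 mm, Ī = 33 792 mm⁴.
By symmetry the centroid is at mid-height, ȳ = 60 mm.
Transfer each piece to the horizontal axis through the centroid using Ī + A·d² with d = y − 60:
  web: d = 0 mm → contributes +2 304 000 mm⁴
  top flange (beyond web): d = 52 mm → contributes +4 316 928 mm⁴
  bottom flange (beyond web): d = -52 mm → contributes +4 316 928 mm⁴
Total I = 10 937 856 mm⁴.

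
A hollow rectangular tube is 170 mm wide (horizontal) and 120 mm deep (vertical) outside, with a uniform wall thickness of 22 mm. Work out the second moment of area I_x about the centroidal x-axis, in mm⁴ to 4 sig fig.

Decompose the section into non-overlapping parts with the origin at the bottom-left of its bounding rectangle.
Outer rectangle: 170 × 120, A = 20 400 mm², y = 60 mm, Ī = 24 480 000 mm⁴.
Inner void (subtracted): 126 × 76, A = 9 576 mm², y = 60 mm, Ī = 4 609 248 mm⁴.
By symmetry the centroid is at mid-height, ȳ = 60 mm.
All pieces are centred on the centroidal x-axis, so I = ΣĪ (holes subtracted) = 19 870 752 mm⁴.

I_x ≈ 1.987 × 10⁷ mm⁴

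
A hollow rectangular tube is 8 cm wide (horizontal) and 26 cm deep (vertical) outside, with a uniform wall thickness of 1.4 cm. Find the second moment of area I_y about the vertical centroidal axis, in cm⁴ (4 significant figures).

I_y ≈ 837.5 cm⁴

Treat the section as a set of non-overlapping primitives; coordinates are from the bounding-box lower-left.
Outer rectangle: 8 × 26, A = 208 cm², x = 4 cm, Ī = 1109.33 cm⁴.
Inner void (subtracted): 5.2 × 23.2, A = 120.64 cm², x = 4 cm, Ī = 271.842 cm⁴.
By symmetry the centroid is at mid-width, x̄ = 4 cm.
All pieces are centred on the vertical centroidal axis, so I = ΣĪ (holes subtracted) = 837.491 cm⁴.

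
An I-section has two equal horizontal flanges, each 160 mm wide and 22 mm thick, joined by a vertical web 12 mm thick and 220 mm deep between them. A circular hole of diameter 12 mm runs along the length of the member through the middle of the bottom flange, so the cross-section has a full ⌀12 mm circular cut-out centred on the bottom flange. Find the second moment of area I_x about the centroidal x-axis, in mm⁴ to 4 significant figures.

I_x ≈ 1.123 × 10⁸ mm⁴

Break the section into simple shapes (no overlaps), measuring from the bottom-left corner of the bounding box.
Bottom flange: 160 × 22, A = 3 520 mm², y = 11 mm, Ī = 141 973 mm⁴.
Web: 12 × 220, A = 2 640 mm², y = 132 mm, Ī = 10 648 000 mm⁴.
Top flange: 160 × 22, A = 3 520 mm², y = 253 mm, Ī = 141 973 mm⁴.
Hole (subtracted): ⌀12, A = 113.097 mm², y = 11 mm, Ī = 1017.88 mm⁴.
Centroid: ȳ = ΣA·y / ΣA = 133.43 mm.
Transfer each piece to the centroidal x-axis using Ī + A·d² with d = y − 133.43:
  bottom flange: d = -122.43 mm → contributes +52 903 993 mm⁴
  web: d = -1.43043 mm → contributes +10 653 402 mm⁴
  top flange: d = 119.57 mm → contributes +50 466 999 mm⁴
  hole: d = -122.43 mm → contributes −1 696 258 mm⁴
Total I = 112 328 136 mm⁴.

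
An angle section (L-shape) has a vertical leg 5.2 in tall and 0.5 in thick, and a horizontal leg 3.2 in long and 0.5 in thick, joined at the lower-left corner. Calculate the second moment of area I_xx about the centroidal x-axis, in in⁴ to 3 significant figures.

Break the section into simple shapes (no overlaps), measuring from the bottom-left corner of the bounding box.
Vertical leg: 0.5 × 5.2, A = 2.6 in², y = 2.6 in, Ī = 5.8587 in⁴.
Horizontal leg (remainder): 2.7 × 0.5, A = 1.35 in², y = 0.25 in, Ī = 0.028125 in⁴.
Centroid: ȳ = ΣA·y / ΣA = 1.7968 in.
Transfer each piece to the centroidal x-axis using Ī + A·d² with d = y − 1.7968:
  vertical leg: d = 0.80316 in → contributes +7.5359 in⁴
  horizontal leg (remainder): d = -1.5468 in → contributes +3.2583 in⁴
Total I = 10.794 in⁴.

I_xx ≈ 10.8 in⁴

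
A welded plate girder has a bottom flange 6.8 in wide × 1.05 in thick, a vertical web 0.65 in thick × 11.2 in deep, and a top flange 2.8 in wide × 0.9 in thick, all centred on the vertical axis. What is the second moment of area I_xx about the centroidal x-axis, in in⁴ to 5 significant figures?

Decompose the section into non-overlapping parts with the origin at the bottom-left of its bounding rectangle.
Bottom plate: 6.8 × 1.05, A = 7.14 in², y = 0.525 in, Ī = 0.6559875 in⁴.
Web plate: 0.65 × 11.2, A = 7.28 in², y = 6.65 in, Ī = 76.10027 in⁴.
Top plate: 2.8 × 0.9, A = 2.52 in², y = 12.7 in, Ī = 0.1701 in⁴.
Centroid: ȳ = ΣA·y / ΣA = 4.968388 in.
Transfer each piece to the centroidal x-axis using Ī + A·d² with d = y − 4.968388:
  bottom plate: d = -4.443388 in → contributes +141.626 in⁴
  web plate: d = 1.681612 in → contributes +96.68678 in⁴
  top plate: d = 7.731612 in → contributes +150.8102 in⁴
Total I = 389.123 in⁴.

I_xx ≈ 389.12 in⁴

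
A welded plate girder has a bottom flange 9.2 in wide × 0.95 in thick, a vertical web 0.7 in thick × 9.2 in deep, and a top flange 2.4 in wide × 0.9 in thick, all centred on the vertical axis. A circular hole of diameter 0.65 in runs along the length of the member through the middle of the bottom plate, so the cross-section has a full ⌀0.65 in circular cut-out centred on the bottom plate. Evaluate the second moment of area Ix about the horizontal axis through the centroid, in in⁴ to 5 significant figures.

Decompose the section into non-overlapping parts with the origin at the bottom-left of its bounding rectangle.
Bottom plate: 9.2 × 0.95, A = 8.74 in², y = 0.475 in, Ī = 0.6573208 in⁴.
Web plate: 0.7 × 9.2, A = 6.44 in², y = 5.55 in, Ī = 45.42347 in⁴.
Top plate: 2.4 × 0.9, A = 2.16 in², y = 10.6 in, Ī = 0.1458 in⁴.
Hole (subtracted): ⌀0.65, A = 0.3318307 in², y = 0.475 in, Ī = 0.008762405 in⁴.
Centroid: ȳ = ΣA·y / ΣA = 3.682459 in.
Transfer each piece to the horizontal axis through the centroid using Ī + A·d² with d = y − 3.682459:
  bottom plate: d = -3.207459 in → contributes +90.57262 in⁴
  web plate: d = 1.867541 in → contributes +67.88432 in⁴
  top plate: d = 6.917541 in → contributes +103.5069 in⁴
  hole: d = -3.207459 in → contributes −3.422568 in⁴
Total I = 258.5413 in⁴.

Ix ≈ 258.54 in⁴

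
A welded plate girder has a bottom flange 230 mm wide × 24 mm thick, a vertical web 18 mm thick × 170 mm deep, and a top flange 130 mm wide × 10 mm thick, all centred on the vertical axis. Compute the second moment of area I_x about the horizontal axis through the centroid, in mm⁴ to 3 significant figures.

Treat the section as a set of non-overlapping primitives; coordinates are from the bounding-box lower-left.
Bottom plate: 230 × 24, A = 5 520 mm², y = 12 mm, Ī = 264 960 mm⁴.
Web plate: 18 × 170, A = 3 060 mm², y = 109 mm, Ī = 7 369 500 mm⁴.
Top plate: 130 × 10, A = 1 300 mm², y = 199 mm, Ī = 10 833 mm⁴.
Centroid: ȳ = ΣA·y / ΣA = 66.648 mm.
Transfer each piece to the horizontal axis through the centroid using Ī + A·d² with d = y − 66.648:
  bottom plate: d = -54.648 mm → contributes +16 749 773 mm⁴
  web plate: d = 42.352 mm → contributes +12 858 256 mm⁴
  top plate: d = 132.35 mm → contributes +22 783 079 mm⁴
Total I = 52 391 108 mm⁴.

I_x ≈ 5.24 × 10⁷ mm⁴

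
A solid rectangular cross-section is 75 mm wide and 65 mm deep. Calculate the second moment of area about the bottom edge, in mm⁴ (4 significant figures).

The section: 75 × 65, A = 4 875 mm², y = 32.5 mm, Ī = 1 716 406 mm⁴.
Transfer it to the bottom edge using Ī + A·d² with d = y − 0:
  the section: d = 32.5 mm → contributes +6 865 625 mm⁴
Total I = 6 865 625 mm⁴.

I_base ≈ 6.866 × 10⁶ mm⁴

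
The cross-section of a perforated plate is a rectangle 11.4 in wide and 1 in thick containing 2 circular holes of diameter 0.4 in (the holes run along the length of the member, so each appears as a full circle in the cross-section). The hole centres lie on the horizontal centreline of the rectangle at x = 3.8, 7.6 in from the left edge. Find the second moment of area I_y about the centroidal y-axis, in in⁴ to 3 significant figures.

I_y ≈ 123 in⁴

Split into non-overlapping primitives; take the origin at the lower-left of the bounding box.
Plate: 11.4 × 1, A = 11.4 in², x = 5.7 in, Ī = 123.46 in⁴.
Hole 1 (subtracted): ⌀0.4, A = 0.12566 in², x = 3.8 in, Ī = 0.0012566 in⁴.
Hole 2 (subtracted): ⌀0.4, A = 0.12566 in², x = 7.6 in, Ī = 0.0012566 in⁴.
By symmetry the centroid is at mid-width, x̄ = 5.7 in.
Transfer each piece to the centroidal y-axis using Ī + A·d² with d = x − 5.7:
  plate: d = 0 in → contributes +123.46 in⁴
  hole 1: d = -1.9 in → contributes −0.4549 in⁴
  hole 2: d = 1.9 in → contributes −0.4549 in⁴
Total I = 122.55 in⁴.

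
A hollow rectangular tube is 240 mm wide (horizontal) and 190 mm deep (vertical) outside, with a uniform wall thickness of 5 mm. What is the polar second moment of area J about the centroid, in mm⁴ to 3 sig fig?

Break the section into simple shapes (no overlaps), measuring from the bottom-left corner of the bounding box.
Outer rectangle: 240 × 190, A = 45 600 mm², y = 95 mm, Ī = 137 180 000 mm⁴.
Inner void (subtracted): 230 × 180, A = 41 400 mm², y = 95 mm, Ī = 111 780 000 mm⁴.
By symmetry the centroid is at mid-height, ȳ = 95 mm.
All pieces are centred on the centroidal x-axis, so I = ΣĪ (holes subtracted) = 25 400 000 mm⁴.
Repeating about the centroidal y-axis gives I_y = 36 375 000 mm⁴.
Polar second moment: J = I_x + I_y = 61 775 000 mm⁴.

J ≈ 6.18 × 10⁷ mm⁴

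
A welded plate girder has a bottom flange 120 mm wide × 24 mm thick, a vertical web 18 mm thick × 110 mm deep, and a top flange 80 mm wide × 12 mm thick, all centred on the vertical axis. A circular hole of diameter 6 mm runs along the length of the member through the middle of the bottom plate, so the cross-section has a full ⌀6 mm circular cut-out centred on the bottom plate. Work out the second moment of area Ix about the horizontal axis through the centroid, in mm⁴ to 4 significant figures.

Ix ≈ 1.549 × 10⁷ mm⁴

Break the section into simple shapes (no overlaps), measuring from the bottom-left corner of the bounding box.
Bottom plate: 120 × 24, A = 2 880 mm², y = 12 mm, Ī = 138 240 mm⁴.
Web plate: 18 × 110, A = 1 980 mm², y = 79 mm, Ī = 1 996 500 mm⁴.
Top plate: 80 × 12, A = 960 mm², y = 140 mm, Ī = 11 520 mm⁴.
Hole (subtracted): ⌀6, A = 28.2743 mm², y = 12 mm, Ī = 63.6173 mm⁴.
Centroid: ȳ = ΣA·y / ΣA = 56.1216 mm.
Transfer each piece to the horizontal axis through the centroid using Ī + A·d² with d = y − 56.1216:
  bottom plate: d = -44.1216 mm → contributes +5 744 772 mm⁴
  web plate: d = 22.8784 mm → contributes +3 032 877 mm⁴
  top plate: d = 83.8784 mm → contributes +6 765 688 mm⁴
  hole: d = -44.1216 mm → contributes −55105.6 mm⁴
Total I = 15 488 232 mm⁴.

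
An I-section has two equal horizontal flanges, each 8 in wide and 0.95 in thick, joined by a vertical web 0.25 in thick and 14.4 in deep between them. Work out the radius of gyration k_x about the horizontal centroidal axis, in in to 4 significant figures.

Treat the section as a set of non-overlapping primitives; coordinates are from the bounding-box lower-left.
Bottom flange: 8 × 0.95, A = 7.6 in², y = 0.475 in, Ī = 0.571583 in⁴.
Web: 0.25 × 14.4, A = 3.6 in², y = 8.15 in, Ī = 62.208 in⁴.
Top flange: 8 × 0.95, A = 7.6 in², y = 15.825 in, Ī = 0.571583 in⁴.
By symmetry the centroid is at mid-height, ȳ = 8.15 in.
Transfer each piece to the horizontal centroidal axis using Ī + A·d² with d = y − 8.15:
  bottom flange: d = -7.675 in → contributes +448.254 in⁴
  web: d = 0 in → contributes +62.208 in⁴
  top flange: d = 7.675 in → contributes +448.254 in⁴
Total I = 958.717 in⁴.
Radius of gyration: k = √(I/A) = √(958.717 / 18.8) = 7.14112 in.

k_x ≈ 7.141 in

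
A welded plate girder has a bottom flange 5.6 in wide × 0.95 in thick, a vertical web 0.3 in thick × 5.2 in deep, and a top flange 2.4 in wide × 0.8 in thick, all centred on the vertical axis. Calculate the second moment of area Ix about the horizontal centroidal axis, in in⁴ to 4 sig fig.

Decompose the section into non-overlapping parts with the origin at the bottom-left of its bounding rectangle.
Bottom plate: 5.6 × 0.95, A = 5.32 in², y = 0.475 in, Ī = 0.400108 in⁴.
Web plate: 0.3 × 5.2, A = 1.56 in², y = 3.55 in, Ī = 3.5152 in⁴.
Top plate: 2.4 × 0.8, A = 1.92 in², y = 6.55 in, Ī = 0.1024 in⁴.
Centroid: ȳ = ΣA·y / ΣA = 2.34557 in.
Transfer each piece to the horizontal centroidal axis using Ī + A·d² with d = y − 2.34557:
  bottom plate: d = -1.87057 in → contributes +19.0149 in⁴
  web plate: d = 1.20443 in → contributes +5.77822 in⁴
  top plate: d = 4.20443 in → contributes +34.0427 in⁴
Total I = 58.8359 in⁴.

Ix ≈ 58.84 in⁴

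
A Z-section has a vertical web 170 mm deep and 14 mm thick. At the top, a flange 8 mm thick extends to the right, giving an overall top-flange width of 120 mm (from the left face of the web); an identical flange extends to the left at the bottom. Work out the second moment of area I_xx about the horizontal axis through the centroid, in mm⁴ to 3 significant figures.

Treat the section as a set of non-overlapping primitives; coordinates are from the bounding-box lower-left.
Web: 14 × 170, A = 2 380 mm², y = 85 mm, Ī = 5 731 833 mm⁴.
Top flange (beyond web): 106 × 8, A = 848 mm², y = 166 mm, Ī = 4522.7 mm⁴.
Bottom flange (beyond web): 106 × 8, A = 848 mm², y = 4 mm, Ī = 4522.7 mm⁴.
Centroid: ȳ = ΣA·y / ΣA = 85 mm.
Transfer each piece to the horizontal axis through the centroid using Ī + A·d² with d = y − 85:
  web: d = 0 mm → contributes +5 731 833 mm⁴
  top flange (beyond web): d = 81 mm → contributes +5 568 251 mm⁴
  bottom flange (beyond web): d = -81 mm → contributes +5 568 251 mm⁴
Total I = 16 868 335 mm⁴.

I_xx ≈ 1.69 × 10⁷ mm⁴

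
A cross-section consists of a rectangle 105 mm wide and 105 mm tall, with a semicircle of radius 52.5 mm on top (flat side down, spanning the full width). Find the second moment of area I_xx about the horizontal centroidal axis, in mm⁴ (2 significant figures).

Treat the section as a set of non-overlapping primitives; coordinates are from the bounding-box lower-left.
Rectangular body: 105 × 105, A = 11 025 mm², y = 52.5 mm, Ī = 10 129 219 mm⁴.
Semicircular cap: semicircle r = 52.5, A = 4 330 mm², y = 127.3 mm, Ī = 833 814 mm⁴.
Centroid: ȳ = ΣA·y / ΣA = 73.59 mm.
Transfer each piece to the horizontal centroidal axis using Ī + A·d² with d = y − 73.59:
  rectangular body: d = -21.09 mm → contributes +15 031 231 mm⁴
  semicircular cap: d = 53.7 mm → contributes +13 316 685 mm⁴
Total I = 28 347 916 mm⁴.

I_xx ≈ 2.8 × 10⁷ mm⁴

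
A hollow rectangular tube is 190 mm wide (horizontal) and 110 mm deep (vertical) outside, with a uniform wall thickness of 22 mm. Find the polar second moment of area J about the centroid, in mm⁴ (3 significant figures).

Break the section into simple shapes (no overlaps), measuring from the bottom-left corner of the bounding box.
Outer rectangle: 190 × 110, A = 20 900 mm², y = 55 mm, Ī = 21 074 167 mm⁴.
Inner void (subtracted): 146 × 66, A = 9 636 mm², y = 55 mm, Ī = 3 497 868 mm⁴.
By symmetry the centroid is at mid-height, ȳ = 55 mm.
All pieces are centred on the centroidal x-axis, so I = ΣĪ (holes subtracted) = 17 576 299 mm⁴.
Repeating about the centroidal y-axis gives I_y = 45 757 419 mm⁴.
Polar second moment: J = I_x + I_y = 63 333 717 mm⁴.

J ≈ 6.33 × 10⁷ mm⁴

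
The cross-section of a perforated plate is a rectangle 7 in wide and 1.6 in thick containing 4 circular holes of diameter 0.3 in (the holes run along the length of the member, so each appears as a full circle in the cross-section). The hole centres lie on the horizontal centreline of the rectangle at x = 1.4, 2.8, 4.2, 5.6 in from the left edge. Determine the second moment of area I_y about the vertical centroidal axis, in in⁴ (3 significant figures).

I_y ≈ 45.0 in⁴

Decompose the section into non-overlapping parts with the origin at the bottom-left of its bounding rectangle.
Plate: 7 × 1.6, A = 11.2 in², x = 3.5 in, Ī = 45.733 in⁴.
Hole 1 (subtracted): ⌀0.3, A = 0.070686 in², x = 1.4 in, Ī = 0.00039761 in⁴.
Hole 2 (subtracted): ⌀0.3, A = 0.070686 in², x = 2.8 in, Ī = 0.00039761 in⁴.
Hole 3 (subtracted): ⌀0.3, A = 0.070686 in², x = 4.2 in, Ī = 0.00039761 in⁴.
Hole 4 (subtracted): ⌀0.3, A = 0.070686 in², x = 5.6 in, Ī = 0.00039761 in⁴.
By symmetry the centroid is at mid-width, x̄ = 3.5 in.
Transfer each piece to the vertical centroidal axis using Ī + A·d² with d = x − 3.5:
  plate: d = 0 in → contributes +45.733 in⁴
  hole 1: d = -2.1 in → contributes −0.31212 in⁴
  hole 2: d = -0.7 in → contributes −0.035034 in⁴
  hole 3: d = 0.7 in → contributes −0.035034 in⁴
  hole 4: d = 2.1 in → contributes −0.31212 in⁴
Total I = 45.039 in⁴.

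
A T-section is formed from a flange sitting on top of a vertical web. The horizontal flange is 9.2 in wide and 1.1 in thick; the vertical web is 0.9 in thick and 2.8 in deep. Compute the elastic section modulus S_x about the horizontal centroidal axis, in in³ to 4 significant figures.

Split into non-overlapping primitives; take the origin at the lower-left of the bounding box.
Flange: 9.2 × 1.1, A = 10.12 in², y = 3.35 in, Ī = 1.02043 in⁴.
Web: 0.9 × 2.8, A = 2.52 in², y = 1.4 in, Ī = 1.6464 in⁴.
Centroid: ȳ = ΣA·y / ΣA = 2.96123 in.
Transfer each piece to the horizontal centroidal axis using Ī + A·d² with d = y − 2.96123:
  flange: d = 0.388766 in → contributes +2.54996 in⁴
  web: d = -1.56123 in → contributes +7.78878 in⁴
Total I = 10.3387 in⁴.
Extreme fibre distance c = 2.96123 in; S = I/c = 3.49136 in³.

S_x ≈ 3.491 in³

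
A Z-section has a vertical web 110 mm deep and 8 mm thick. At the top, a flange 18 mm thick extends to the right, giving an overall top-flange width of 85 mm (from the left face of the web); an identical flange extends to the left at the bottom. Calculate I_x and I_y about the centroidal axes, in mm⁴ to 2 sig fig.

I_x ≈ 6.8 × 10⁶ mm⁴, I_y ≈ 6.4 × 10⁶ mm⁴

Decompose the section into non-overlapping parts with the origin at the bottom-left of its bounding rectangle.
Web: 8 × 110, A = 880 mm², y = 55 mm, Ī = 887 333 mm⁴.
Top flange (beyond web): 77 × 18, A = 1 386 mm², y = 101 mm, Ī = 37 422 mm⁴.
Bottom flange (beyond web): 77 × 18, A = 1 386 mm², y = 9 mm, Ī = 37 422 mm⁴.
Centroid: ȳ = ΣA·y / ΣA = 55 mm.
Transfer each piece to the centroidal x-axis using Ī + A·d² with d = y − 55:
  web: d = 0 mm → contributes +887 333 mm⁴
  top flange (beyond web): d = 46 mm → contributes +2 970 198 mm⁴
  bottom flange (beyond web): d = -46 mm → contributes +2 970 198 mm⁴
Total I = 6 827 729 mm⁴.
For the y-axis: x̄ = 81 mm.
Repeating about the centroidal y-axis gives I_y = 6 381 217 mm⁴.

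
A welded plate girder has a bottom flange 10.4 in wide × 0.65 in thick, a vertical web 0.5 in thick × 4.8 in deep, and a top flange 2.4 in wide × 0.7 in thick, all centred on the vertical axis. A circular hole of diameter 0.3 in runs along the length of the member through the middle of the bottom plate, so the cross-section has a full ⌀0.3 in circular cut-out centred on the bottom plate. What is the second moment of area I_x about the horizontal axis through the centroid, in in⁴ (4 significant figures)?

I_x ≈ 50.10 in⁴

Treat the section as a set of non-overlapping primitives; coordinates are from the bounding-box lower-left.
Bottom plate: 10.4 × 0.65, A = 6.76 in², y = 0.325 in, Ī = 0.238008 in⁴.
Web plate: 0.5 × 4.8, A = 2.4 in², y = 3.05 in, Ī = 4.608 in⁴.
Top plate: 2.4 × 0.7, A = 1.68 in², y = 5.8 in, Ī = 0.0686 in⁴.
Hole (subtracted): ⌀0.3, A = 0.0706858 in², y = 0.325 in, Ī = 0.000397608 in⁴.
Centroid: ȳ = ΣA·y / ΣA = 1.78637 in.
Transfer each piece to the horizontal axis through the centroid using Ī + A·d² with d = y − 1.78637:
  bottom plate: d = -1.46137 in → contributes +14.6748 in⁴
  web plate: d = 1.26363 in → contributes +8.4402 in⁴
  top plate: d = 4.01363 in → contributes +27.132 in⁴
  hole: d = -1.46137 in → contributes −0.151355 in⁴
Total I = 50.0957 in⁴.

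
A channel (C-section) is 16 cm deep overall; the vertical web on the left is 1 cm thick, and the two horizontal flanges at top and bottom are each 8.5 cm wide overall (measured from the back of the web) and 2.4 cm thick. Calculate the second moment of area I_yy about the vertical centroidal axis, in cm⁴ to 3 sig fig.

I_yy ≈ 370 cm⁴

Treat the section as a set of non-overlapping primitives; coordinates are from the bounding-box lower-left.
Web: 1 × 16, A = 16 cm², x = 0.5 cm, Ī = 1.3333 cm⁴.
Top flange (beyond web): 7.5 × 2.4, A = 18 cm², x = 4.75 cm, Ī = 84.375 cm⁴.
Bottom flange (beyond web): 7.5 × 2.4, A = 18 cm², x = 4.75 cm, Ī = 84.375 cm⁴.
Centroid: x̄ = ΣA·x / ΣA = 3.4423 cm.
Transfer each piece to the vertical centroidal axis using Ī + A·d² with d = x − 3.4423:
  web: d = -2.9423 cm → contributes +139.85 cm⁴
  top flange (beyond web): d = 1.3077 cm → contributes +115.16 cm⁴
  bottom flange (beyond web): d = 1.3077 cm → contributes +115.16 cm⁴
Total I = 370.16 cm⁴.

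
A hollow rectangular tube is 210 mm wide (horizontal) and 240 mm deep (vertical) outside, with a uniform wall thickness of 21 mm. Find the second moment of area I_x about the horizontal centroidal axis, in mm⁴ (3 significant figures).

Decompose the section into non-overlapping parts with the origin at the bottom-left of its bounding rectangle.
Outer rectangle: 210 × 240, A = 50 400 mm², y = 120 mm, Ī = 241 920 000 mm⁴.
Inner void (subtracted): 168 × 198, A = 33 264 mm², y = 120 mm, Ī = 108 673 488 mm⁴.
By symmetry the centroid is at mid-height, ȳ = 120 mm.
All pieces are centred on the horizontal centroidal axis, so I = ΣĪ (holes subtracted) = 133 246 512 mm⁴.

I_x ≈ 1.33 × 10⁸ mm⁴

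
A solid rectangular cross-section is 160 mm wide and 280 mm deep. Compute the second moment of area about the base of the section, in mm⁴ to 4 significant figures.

I_base ≈ 1.171 × 10⁹ mm⁴

The section: 160 × 280, A = 44 800 mm², y = 140 mm, Ī = 292 693 333 mm⁴.
Transfer it to a horizontal axis along the bottom face using Ī + A·d² with d = y − 0:
  the section: d = 140 mm → contributes +1 170 773 333 mm⁴
Total I = 1 170 773 333 mm⁴.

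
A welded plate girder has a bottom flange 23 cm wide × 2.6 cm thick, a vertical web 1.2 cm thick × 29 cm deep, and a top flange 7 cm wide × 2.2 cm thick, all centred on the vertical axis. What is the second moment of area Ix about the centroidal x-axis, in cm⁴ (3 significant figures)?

Ix ≈ 1.66 × 10⁴ cm⁴

Decompose the section into non-overlapping parts with the origin at the bottom-left of its bounding rectangle.
Bottom plate: 23 × 2.6, A = 59.8 cm², y = 1.3 cm, Ī = 33.687 cm⁴.
Web plate: 1.2 × 29, A = 34.8 cm², y = 17.1 cm, Ī = 2438.9 cm⁴.
Top plate: 7 × 2.2, A = 15.4 cm², y = 32.7 cm, Ī = 6.2113 cm⁴.
Centroid: ȳ = ΣA·y / ΣA = 10.695 cm.
Transfer each piece to the centroidal x-axis using Ī + A·d² with d = y − 10.695:
  bottom plate: d = -9.3945 cm → contributes +5311.5 cm⁴
  web plate: d = 6.4055 cm → contributes +3866.7 cm⁴
  top plate: d = 22.005 cm → contributes +7463.5 cm⁴
Total I = 16 642 cm⁴.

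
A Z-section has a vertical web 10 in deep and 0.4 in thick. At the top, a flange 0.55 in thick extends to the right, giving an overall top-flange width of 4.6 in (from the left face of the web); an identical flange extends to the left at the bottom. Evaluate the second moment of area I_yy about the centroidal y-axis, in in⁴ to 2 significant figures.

I_yy ≈ 31 in⁴

Break the section into simple shapes (no overlaps), measuring from the bottom-left corner of the bounding box.
Web: 0.4 × 10, A = 4 in², x = 4.4 in, Ī = 0.05333 in⁴.
Top flange (beyond web): 4.2 × 0.55, A = 2.31 in², x = 6.7 in, Ī = 3.396 in⁴.
Bottom flange (beyond web): 4.2 × 0.55, A = 2.31 in², x = 2.1 in, Ī = 3.396 in⁴.
Centroid: x̄ = ΣA·x / ΣA = 4.4 in.
Transfer each piece to the centroidal y-axis using Ī + A·d² with d = x − 4.4:
  web: d = 0 in → contributes +0.05333 in⁴
  top flange (beyond web): d = 2.3 in → contributes +15.62 in⁴
  bottom flange (beyond web): d = -2.3 in → contributes +15.62 in⁴
Total I = 31.28 in⁴.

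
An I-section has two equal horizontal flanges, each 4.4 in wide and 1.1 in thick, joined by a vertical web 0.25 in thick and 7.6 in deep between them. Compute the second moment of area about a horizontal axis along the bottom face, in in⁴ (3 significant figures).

Break the section into simple shapes (no overlaps), measuring from the bottom-left corner of the bounding box.
Bottom flange: 4.4 × 1.1, A = 4.84 in², y = 0.55 in, Ī = 0.48803 in⁴.
Web: 0.25 × 7.6, A = 1.9 in², y = 4.9 in, Ī = 9.1453 in⁴.
Top flange: 4.4 × 1.1, A = 4.84 in², y = 9.25 in, Ī = 0.48803 in⁴.
Transfer each piece to the bottom edge using Ī + A·d² with d = y − 0:
  bottom flange: d = 0.55 in → contributes +1.9521 in⁴
  web: d = 4.9 in → contributes +54.764 in⁴
  top flange: d = 9.25 in → contributes +414.61 in⁴
Total I = 471.33 in⁴.

I_base ≈ 471 in⁴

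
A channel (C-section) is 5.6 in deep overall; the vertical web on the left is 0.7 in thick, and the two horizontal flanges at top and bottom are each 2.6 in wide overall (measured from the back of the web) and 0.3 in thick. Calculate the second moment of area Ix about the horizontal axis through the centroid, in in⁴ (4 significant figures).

Ix ≈ 18.26 in⁴

Split into non-overlapping primitives; take the origin at the lower-left of the bounding box.
Web: 0.7 × 5.6, A = 3.92 in², y = 2.8 in, Ī = 10.2443 in⁴.
Top flange (beyond web): 1.9 × 0.3, A = 0.57 in², y = 5.45 in, Ī = 0.004275 in⁴.
Bottom flange (beyond web): 1.9 × 0.3, A = 0.57 in², y = 0.15 in, Ī = 0.004275 in⁴.
By symmetry the centroid is at mid-height, ȳ = 2.8 in.
Transfer each piece to the horizontal axis through the centroid using Ī + A·d² with d = y − 2.8:
  web: d = 0 in → contributes +10.2443 in⁴
  top flange (beyond web): d = 2.65 in → contributes +4.0071 in⁴
  bottom flange (beyond web): d = -2.65 in → contributes +4.0071 in⁴
Total I = 18.2585 in⁴.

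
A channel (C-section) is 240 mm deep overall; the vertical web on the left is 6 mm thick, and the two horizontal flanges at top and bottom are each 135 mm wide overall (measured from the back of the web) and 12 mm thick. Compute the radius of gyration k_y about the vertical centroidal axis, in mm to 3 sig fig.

k_y ≈ 44.0 mm

Split into non-overlapping primitives; take the origin at the lower-left of the bounding box.
Web: 6 × 240, A = 1 440 mm², x = 3 mm, Ī = 4 320 mm⁴.
Top flange (beyond web): 129 × 12, A = 1 548 mm², x = 70.5 mm, Ī = 2 146 689 mm⁴.
Bottom flange (beyond web): 129 × 12, A = 1 548 mm², x = 70.5 mm, Ī = 2 146 689 mm⁴.
Centroid: x̄ = ΣA·x / ΣA = 49.071 mm.
Transfer each piece to the vertical centroidal axis using Ī + A·d² with d = x − 49.071:
  web: d = -46.071 mm → contributes +3 060 830 mm⁴
  top flange (beyond web): d = 21.429 mm → contributes +2 857 505 mm⁴
  bottom flange (beyond web): d = 21.429 mm → contributes +2 857 505 mm⁴
Total I = 8 775 841 mm⁴.
Radius of gyration: k = √(I/A) = √(8 775 841 / 4 536) = 43.985 mm.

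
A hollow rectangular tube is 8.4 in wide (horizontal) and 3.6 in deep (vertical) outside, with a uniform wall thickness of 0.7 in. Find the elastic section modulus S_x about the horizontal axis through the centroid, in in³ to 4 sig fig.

Treat the section as a set of non-overlapping primitives; coordinates are from the bounding-box lower-left.
Outer rectangle: 8.4 × 3.6, A = 30.24 in², y = 1.8 in, Ī = 32.6592 in⁴.
Inner void (subtracted): 7 × 2.2, A = 15.4 in², y = 1.8 in, Ī = 6.21133 in⁴.
By symmetry the centroid is at mid-height, ȳ = 1.8 in.
All pieces are centred on the horizontal axis through the centroid, so I = ΣĪ (holes subtracted) = 26.4479 in⁴.
Extreme fibre distance c = 1.8 in; S = I/c = 14.6933 in³.

S_x ≈ 14.69 in³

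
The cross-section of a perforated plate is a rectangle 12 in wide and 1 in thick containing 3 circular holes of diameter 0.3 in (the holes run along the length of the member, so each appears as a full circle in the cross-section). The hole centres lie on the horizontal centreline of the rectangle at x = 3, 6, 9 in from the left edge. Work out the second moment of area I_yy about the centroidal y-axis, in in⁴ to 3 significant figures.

Split into non-overlapping primitives; take the origin at the lower-left of the bounding box.
Plate: 12 × 1, A = 12 in², x = 6 in, Ī = 144 in⁴.
Hole 1 (subtracted): ⌀0.3, A = 0.070686 in², x = 3 in, Ī = 0.00039761 in⁴.
Hole 2 (subtracted): ⌀0.3, A = 0.070686 in², x = 6 in, Ī = 0.00039761 in⁴.
Hole 3 (subtracted): ⌀0.3, A = 0.070686 in², x = 9 in, Ī = 0.00039761 in⁴.
By symmetry the centroid is at mid-width, x̄ = 6 in.
Transfer each piece to the centroidal y-axis using Ī + A·d² with d = x − 6:
  plate: d = 0 in → contributes +144 in⁴
  hole 1: d = -3 in → contributes −0.63657 in⁴
  hole 2: d = 0 in → contributes −0.00039761 in⁴
  hole 3: d = 3 in → contributes −0.63657 in⁴
Total I = 142.73 in⁴.

I_yy ≈ 143 in⁴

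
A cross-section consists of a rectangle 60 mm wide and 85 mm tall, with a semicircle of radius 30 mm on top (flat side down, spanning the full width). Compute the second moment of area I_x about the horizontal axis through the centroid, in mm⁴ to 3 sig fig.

Decompose the section into non-overlapping parts with the origin at the bottom-left of its bounding rectangle.
Rectangular body: 60 × 85, A = 5 100 mm², y = 42.5 mm, Ī = 3 070 625 mm⁴.
Semicircular cap: semicircle r = 30, A = 1413.7 mm², y = 97.732 mm, Ī = 88 903 mm⁴.
Centroid: ȳ = ΣA·y / ΣA = 54.487 mm.
Transfer each piece to the horizontal axis through the centroid using Ī + A·d² with d = y − 54.487:
  rectangular body: d = -11.987 mm → contributes +3 803 492 mm⁴
  semicircular cap: d = 43.245 mm → contributes +2 732 729 mm⁴
Total I = 6 536 220 mm⁴.

I_x ≈ 6.54 × 10⁶ mm⁴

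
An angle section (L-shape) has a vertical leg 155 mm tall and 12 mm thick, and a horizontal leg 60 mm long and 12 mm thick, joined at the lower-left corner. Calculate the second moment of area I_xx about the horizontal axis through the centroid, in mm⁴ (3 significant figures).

I_xx ≈ 5.98 × 10⁶ mm⁴

Split into non-overlapping primitives; take the origin at the lower-left of the bounding box.
Vertical leg: 12 × 155, A = 1 860 mm², y = 77.5 mm, Ī = 3 723 875 mm⁴.
Horizontal leg (remainder): 48 × 12, A = 576 mm², y = 6 mm, Ī = 6 912 mm⁴.
Centroid: ȳ = ΣA·y / ΣA = 60.594 mm.
Transfer each piece to the horizontal axis through the centroid using Ī + A·d² with d = y − 60.594:
  vertical leg: d = 16.906 mm → contributes +4 255 512 mm⁴
  horizontal leg (remainder): d = -54.594 mm → contributes +1 723 657 mm⁴
Total I = 5 979 170 mm⁴.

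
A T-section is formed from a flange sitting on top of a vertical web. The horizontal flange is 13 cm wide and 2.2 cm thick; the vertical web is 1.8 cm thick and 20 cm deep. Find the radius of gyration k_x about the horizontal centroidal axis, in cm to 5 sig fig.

k_x ≈ 7.0109 cm

Split into non-overlapping primitives; take the origin at the lower-left of the bounding box.
Flange: 13 × 2.2, A = 28.6 cm², y = 21.1 cm, Ī = 11.53533 cm⁴.
Web: 1.8 × 20, A = 36 cm², y = 10 cm, Ī = 1 200 cm⁴.
Centroid: ȳ = ΣA·y / ΣA = 14.91424 cm.
Transfer each piece to the horizontal centroidal axis using Ī + A·d² with d = y − 14.91424:
  flange: d = 6.185759 cm → contributes +1105.875 cm⁴
  web: d = -4.914241 cm → contributes +2069.392 cm⁴
Total I = 3175.266 cm⁴.
Radius of gyration: k = √(I/A) = √(3175.266 / 64.6) = 7.010901 cm.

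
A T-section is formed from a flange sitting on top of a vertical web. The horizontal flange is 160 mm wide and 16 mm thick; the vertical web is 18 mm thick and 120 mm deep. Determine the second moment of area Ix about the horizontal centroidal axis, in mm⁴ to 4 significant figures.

Ix ≈ 8.064 × 10⁶ mm⁴

Break the section into simple shapes (no overlaps), measuring from the bottom-left corner of the bounding box.
Flange: 160 × 16, A = 2 560 mm², y = 128 mm, Ī = 54613.3 mm⁴.
Web: 18 × 120, A = 2 160 mm², y = 60 mm, Ī = 2 592 000 mm⁴.
Centroid: ȳ = ΣA·y / ΣA = 96.8814 mm.
Transfer each piece to the horizontal centroidal axis using Ī + A·d² with d = y − 96.8814:
  flange: d = 31.1186 mm → contributes +2 533 641 mm⁴
  web: d = -36.8814 mm → contributes +5 530 106 mm⁴
Total I = 8 063 747 mm⁴.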